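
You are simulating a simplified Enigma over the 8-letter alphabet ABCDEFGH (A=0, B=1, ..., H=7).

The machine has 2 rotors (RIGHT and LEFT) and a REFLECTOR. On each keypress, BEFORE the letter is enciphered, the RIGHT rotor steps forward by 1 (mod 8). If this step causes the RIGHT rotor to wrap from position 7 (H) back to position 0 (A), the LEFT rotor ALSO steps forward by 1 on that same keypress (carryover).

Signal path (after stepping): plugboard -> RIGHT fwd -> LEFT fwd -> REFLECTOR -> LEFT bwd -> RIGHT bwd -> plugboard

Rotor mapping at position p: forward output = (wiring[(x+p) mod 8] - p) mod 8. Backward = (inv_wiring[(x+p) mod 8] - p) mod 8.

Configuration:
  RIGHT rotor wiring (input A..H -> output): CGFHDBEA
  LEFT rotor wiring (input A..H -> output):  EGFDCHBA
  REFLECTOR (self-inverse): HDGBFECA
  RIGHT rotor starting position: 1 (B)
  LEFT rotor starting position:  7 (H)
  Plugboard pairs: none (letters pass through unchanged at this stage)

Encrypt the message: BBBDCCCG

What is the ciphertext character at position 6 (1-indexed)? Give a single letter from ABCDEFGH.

Char 1 ('B'): step: R->2, L=7; B->plug->B->R->F->L->D->refl->B->L'->A->R'->G->plug->G
Char 2 ('B'): step: R->3, L=7; B->plug->B->R->A->L->B->refl->D->L'->F->R'->E->plug->E
Char 3 ('B'): step: R->4, L=7; B->plug->B->R->F->L->D->refl->B->L'->A->R'->C->plug->C
Char 4 ('D'): step: R->5, L=7; D->plug->D->R->F->L->D->refl->B->L'->A->R'->F->plug->F
Char 5 ('C'): step: R->6, L=7; C->plug->C->R->E->L->E->refl->F->L'->B->R'->F->plug->F
Char 6 ('C'): step: R->7, L=7; C->plug->C->R->H->L->C->refl->G->L'->D->R'->B->plug->B

B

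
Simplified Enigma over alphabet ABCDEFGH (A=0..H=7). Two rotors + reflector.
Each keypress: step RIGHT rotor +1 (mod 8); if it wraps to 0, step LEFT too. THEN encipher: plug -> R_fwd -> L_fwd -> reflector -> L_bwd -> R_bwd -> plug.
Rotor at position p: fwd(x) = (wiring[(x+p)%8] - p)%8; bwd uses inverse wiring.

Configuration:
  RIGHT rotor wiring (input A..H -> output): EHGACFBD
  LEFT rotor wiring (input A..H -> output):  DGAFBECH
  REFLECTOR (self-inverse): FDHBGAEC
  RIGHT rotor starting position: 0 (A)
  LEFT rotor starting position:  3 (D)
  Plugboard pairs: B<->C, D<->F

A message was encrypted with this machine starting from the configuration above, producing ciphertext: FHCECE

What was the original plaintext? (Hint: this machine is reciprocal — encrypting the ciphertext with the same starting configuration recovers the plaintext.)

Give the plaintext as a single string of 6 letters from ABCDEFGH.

Char 1 ('F'): step: R->1, L=3; F->plug->D->R->B->L->G->refl->E->L'->E->R'->E->plug->E
Char 2 ('H'): step: R->2, L=3; H->plug->H->R->F->L->A->refl->F->L'->H->R'->E->plug->E
Char 3 ('C'): step: R->3, L=3; C->plug->B->R->H->L->F->refl->A->L'->F->R'->A->plug->A
Char 4 ('E'): step: R->4, L=3; E->plug->E->R->A->L->C->refl->H->L'->D->R'->F->plug->D
Char 5 ('C'): step: R->5, L=3; C->plug->B->R->E->L->E->refl->G->L'->B->R'->F->plug->D
Char 6 ('E'): step: R->6, L=3; E->plug->E->R->A->L->C->refl->H->L'->D->R'->A->plug->A

Answer: EEADDA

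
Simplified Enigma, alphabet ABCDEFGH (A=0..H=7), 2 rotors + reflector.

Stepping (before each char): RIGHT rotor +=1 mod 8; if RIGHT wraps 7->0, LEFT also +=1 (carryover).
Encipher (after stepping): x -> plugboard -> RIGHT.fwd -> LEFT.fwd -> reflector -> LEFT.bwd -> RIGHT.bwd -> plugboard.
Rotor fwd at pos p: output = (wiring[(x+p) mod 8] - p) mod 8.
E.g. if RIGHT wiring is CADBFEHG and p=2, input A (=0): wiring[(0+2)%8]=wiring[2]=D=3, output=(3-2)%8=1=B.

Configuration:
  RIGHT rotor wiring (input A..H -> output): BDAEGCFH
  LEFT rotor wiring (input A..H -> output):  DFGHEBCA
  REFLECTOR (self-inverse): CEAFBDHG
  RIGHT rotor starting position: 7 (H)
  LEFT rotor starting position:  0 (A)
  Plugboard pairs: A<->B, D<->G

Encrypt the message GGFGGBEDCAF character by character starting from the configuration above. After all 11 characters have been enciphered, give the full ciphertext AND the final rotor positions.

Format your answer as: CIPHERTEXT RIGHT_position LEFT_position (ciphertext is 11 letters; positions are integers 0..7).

Char 1 ('G'): step: R->0, L->1 (L advanced); G->plug->D->R->E->L->A->refl->C->L'->H->R'->H->plug->H
Char 2 ('G'): step: R->1, L=1; G->plug->D->R->F->L->B->refl->E->L'->A->R'->H->plug->H
Char 3 ('F'): step: R->2, L=1; F->plug->F->R->F->L->B->refl->E->L'->A->R'->D->plug->G
Char 4 ('G'): step: R->3, L=1; G->plug->D->R->C->L->G->refl->H->L'->G->R'->F->plug->F
Char 5 ('G'): step: R->4, L=1; G->plug->D->R->D->L->D->refl->F->L'->B->R'->C->plug->C
Char 6 ('B'): step: R->5, L=1; B->plug->A->R->F->L->B->refl->E->L'->A->R'->B->plug->A
Char 7 ('E'): step: R->6, L=1; E->plug->E->R->C->L->G->refl->H->L'->G->R'->F->plug->F
Char 8 ('D'): step: R->7, L=1; D->plug->G->R->D->L->D->refl->F->L'->B->R'->D->plug->G
Char 9 ('C'): step: R->0, L->2 (L advanced); C->plug->C->R->A->L->E->refl->B->L'->G->R'->E->plug->E
Char 10 ('A'): step: R->1, L=2; A->plug->B->R->H->L->D->refl->F->L'->B->R'->E->plug->E
Char 11 ('F'): step: R->2, L=2; F->plug->F->R->F->L->G->refl->H->L'->D->R'->E->plug->E
Final: ciphertext=HHGFCAFGEEE, RIGHT=2, LEFT=2

Answer: HHGFCAFGEEE 2 2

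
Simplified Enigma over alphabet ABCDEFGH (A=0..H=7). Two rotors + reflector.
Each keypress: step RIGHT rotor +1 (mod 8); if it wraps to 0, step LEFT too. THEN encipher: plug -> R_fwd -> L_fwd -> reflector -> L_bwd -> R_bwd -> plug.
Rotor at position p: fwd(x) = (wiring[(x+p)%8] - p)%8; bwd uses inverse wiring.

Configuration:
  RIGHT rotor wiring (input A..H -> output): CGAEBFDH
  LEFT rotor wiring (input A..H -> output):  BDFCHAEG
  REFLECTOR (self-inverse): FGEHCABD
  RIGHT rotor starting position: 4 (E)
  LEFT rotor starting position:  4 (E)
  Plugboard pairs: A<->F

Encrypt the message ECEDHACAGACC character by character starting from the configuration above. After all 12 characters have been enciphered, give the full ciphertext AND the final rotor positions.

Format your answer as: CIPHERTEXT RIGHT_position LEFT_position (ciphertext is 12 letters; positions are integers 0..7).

Char 1 ('E'): step: R->5, L=4; E->plug->E->R->B->L->E->refl->C->L'->D->R'->F->plug->A
Char 2 ('C'): step: R->6, L=4; C->plug->C->R->E->L->F->refl->A->L'->C->R'->E->plug->E
Char 3 ('E'): step: R->7, L=4; E->plug->E->R->F->L->H->refl->D->L'->A->R'->A->plug->F
Char 4 ('D'): step: R->0, L->5 (L advanced); D->plug->D->R->E->L->G->refl->B->L'->C->R'->A->plug->F
Char 5 ('H'): step: R->1, L=5; H->plug->H->R->B->L->H->refl->D->L'->A->R'->D->plug->D
Char 6 ('A'): step: R->2, L=5; A->plug->F->R->F->L->A->refl->F->L'->G->R'->A->plug->F
Char 7 ('C'): step: R->3, L=5; C->plug->C->R->C->L->B->refl->G->L'->E->R'->E->plug->E
Char 8 ('A'): step: R->4, L=5; A->plug->F->R->C->L->B->refl->G->L'->E->R'->G->plug->G
Char 9 ('G'): step: R->5, L=5; G->plug->G->R->H->L->C->refl->E->L'->D->R'->F->plug->A
Char 10 ('A'): step: R->6, L=5; A->plug->F->R->G->L->F->refl->A->L'->F->R'->A->plug->F
Char 11 ('C'): step: R->7, L=5; C->plug->C->R->H->L->C->refl->E->L'->D->R'->B->plug->B
Char 12 ('C'): step: R->0, L->6 (L advanced); C->plug->C->R->A->L->G->refl->B->L'->G->R'->B->plug->B
Final: ciphertext=AEFFDFEGAFBB, RIGHT=0, LEFT=6

Answer: AEFFDFEGAFBB 0 6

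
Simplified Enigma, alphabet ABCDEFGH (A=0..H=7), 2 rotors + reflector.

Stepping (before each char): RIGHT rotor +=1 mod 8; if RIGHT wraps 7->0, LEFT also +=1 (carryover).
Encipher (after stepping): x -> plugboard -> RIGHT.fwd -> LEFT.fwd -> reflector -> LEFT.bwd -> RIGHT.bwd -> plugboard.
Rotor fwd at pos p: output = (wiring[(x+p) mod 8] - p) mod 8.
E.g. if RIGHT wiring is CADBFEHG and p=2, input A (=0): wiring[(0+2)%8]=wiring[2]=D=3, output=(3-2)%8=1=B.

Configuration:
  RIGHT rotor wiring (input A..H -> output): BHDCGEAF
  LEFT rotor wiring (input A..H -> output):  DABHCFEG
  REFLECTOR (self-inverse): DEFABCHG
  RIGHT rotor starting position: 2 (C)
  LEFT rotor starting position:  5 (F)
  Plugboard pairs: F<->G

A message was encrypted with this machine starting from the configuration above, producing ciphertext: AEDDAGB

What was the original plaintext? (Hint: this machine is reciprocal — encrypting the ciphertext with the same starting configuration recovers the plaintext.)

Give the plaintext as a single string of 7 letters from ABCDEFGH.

Answer: GACCGAE

Derivation:
Char 1 ('A'): step: R->3, L=5; A->plug->A->R->H->L->F->refl->C->L'->G->R'->F->plug->G
Char 2 ('E'): step: R->4, L=5; E->plug->E->R->F->L->E->refl->B->L'->C->R'->A->plug->A
Char 3 ('D'): step: R->5, L=5; D->plug->D->R->E->L->D->refl->A->L'->A->R'->C->plug->C
Char 4 ('D'): step: R->6, L=5; D->plug->D->R->B->L->H->refl->G->L'->D->R'->C->plug->C
Char 5 ('A'): step: R->7, L=5; A->plug->A->R->G->L->C->refl->F->L'->H->R'->F->plug->G
Char 6 ('G'): step: R->0, L->6 (L advanced); G->plug->F->R->E->L->D->refl->A->L'->B->R'->A->plug->A
Char 7 ('B'): step: R->1, L=6; B->plug->B->R->C->L->F->refl->C->L'->D->R'->E->plug->E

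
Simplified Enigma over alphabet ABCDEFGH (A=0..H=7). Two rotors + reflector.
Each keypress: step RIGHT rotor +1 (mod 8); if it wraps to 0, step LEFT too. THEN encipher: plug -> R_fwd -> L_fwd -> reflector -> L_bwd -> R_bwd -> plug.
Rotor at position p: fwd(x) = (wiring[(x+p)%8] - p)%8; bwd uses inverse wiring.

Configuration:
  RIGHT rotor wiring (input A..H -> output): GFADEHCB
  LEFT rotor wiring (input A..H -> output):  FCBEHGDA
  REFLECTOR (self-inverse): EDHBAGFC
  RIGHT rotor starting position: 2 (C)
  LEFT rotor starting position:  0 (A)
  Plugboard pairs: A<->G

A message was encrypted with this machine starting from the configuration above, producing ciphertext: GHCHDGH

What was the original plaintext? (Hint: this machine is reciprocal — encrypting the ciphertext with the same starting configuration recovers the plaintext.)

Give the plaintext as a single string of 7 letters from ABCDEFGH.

Answer: HBDGEBE

Derivation:
Char 1 ('G'): step: R->3, L=0; G->plug->A->R->A->L->F->refl->G->L'->F->R'->H->plug->H
Char 2 ('H'): step: R->4, L=0; H->plug->H->R->H->L->A->refl->E->L'->D->R'->B->plug->B
Char 3 ('C'): step: R->5, L=0; C->plug->C->R->E->L->H->refl->C->L'->B->R'->D->plug->D
Char 4 ('H'): step: R->6, L=0; H->plug->H->R->B->L->C->refl->H->L'->E->R'->A->plug->G
Char 5 ('D'): step: R->7, L=0; D->plug->D->R->B->L->C->refl->H->L'->E->R'->E->plug->E
Char 6 ('G'): step: R->0, L->1 (L advanced); G->plug->A->R->G->L->H->refl->C->L'->F->R'->B->plug->B
Char 7 ('H'): step: R->1, L=1; H->plug->H->R->F->L->C->refl->H->L'->G->R'->E->plug->E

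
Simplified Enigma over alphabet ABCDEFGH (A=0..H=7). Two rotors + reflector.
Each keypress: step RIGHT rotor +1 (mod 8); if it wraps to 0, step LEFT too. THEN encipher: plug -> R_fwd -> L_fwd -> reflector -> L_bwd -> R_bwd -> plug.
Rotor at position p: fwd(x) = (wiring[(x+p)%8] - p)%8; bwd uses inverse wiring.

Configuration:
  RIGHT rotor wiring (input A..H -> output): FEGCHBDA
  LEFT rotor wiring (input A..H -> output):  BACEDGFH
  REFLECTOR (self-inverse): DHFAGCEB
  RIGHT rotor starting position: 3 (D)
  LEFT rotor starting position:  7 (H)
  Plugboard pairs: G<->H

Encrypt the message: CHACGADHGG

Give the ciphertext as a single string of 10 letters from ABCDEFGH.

Char 1 ('C'): step: R->4, L=7; C->plug->C->R->H->L->G->refl->E->L'->F->R'->B->plug->B
Char 2 ('H'): step: R->5, L=7; H->plug->G->R->F->L->E->refl->G->L'->H->R'->E->plug->E
Char 3 ('A'): step: R->6, L=7; A->plug->A->R->F->L->E->refl->G->L'->H->R'->C->plug->C
Char 4 ('C'): step: R->7, L=7; C->plug->C->R->F->L->E->refl->G->L'->H->R'->D->plug->D
Char 5 ('G'): step: R->0, L->0 (L advanced); G->plug->H->R->A->L->B->refl->H->L'->H->R'->E->plug->E
Char 6 ('A'): step: R->1, L=0; A->plug->A->R->D->L->E->refl->G->L'->F->R'->B->plug->B
Char 7 ('D'): step: R->2, L=0; D->plug->D->R->H->L->H->refl->B->L'->A->R'->B->plug->B
Char 8 ('H'): step: R->3, L=0; H->plug->G->R->B->L->A->refl->D->L'->E->R'->B->plug->B
Char 9 ('G'): step: R->4, L=0; G->plug->H->R->G->L->F->refl->C->L'->C->R'->G->plug->H
Char 10 ('G'): step: R->5, L=0; G->plug->H->R->C->L->C->refl->F->L'->G->R'->B->plug->B

Answer: BECDEBBBHB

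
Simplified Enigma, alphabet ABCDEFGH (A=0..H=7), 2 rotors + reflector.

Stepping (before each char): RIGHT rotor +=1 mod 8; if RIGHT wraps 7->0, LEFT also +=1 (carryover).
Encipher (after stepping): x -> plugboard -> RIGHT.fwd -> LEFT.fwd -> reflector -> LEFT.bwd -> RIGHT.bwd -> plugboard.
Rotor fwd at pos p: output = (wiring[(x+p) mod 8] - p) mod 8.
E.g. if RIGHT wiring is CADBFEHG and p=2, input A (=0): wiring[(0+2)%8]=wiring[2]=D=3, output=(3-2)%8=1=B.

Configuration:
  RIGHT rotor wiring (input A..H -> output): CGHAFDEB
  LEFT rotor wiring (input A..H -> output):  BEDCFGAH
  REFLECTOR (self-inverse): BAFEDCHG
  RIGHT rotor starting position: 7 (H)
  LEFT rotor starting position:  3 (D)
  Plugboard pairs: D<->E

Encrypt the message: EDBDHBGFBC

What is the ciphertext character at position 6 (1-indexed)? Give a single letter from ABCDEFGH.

Char 1 ('E'): step: R->0, L->4 (L advanced); E->plug->D->R->A->L->B->refl->A->L'->F->R'->E->plug->D
Char 2 ('D'): step: R->1, L=4; D->plug->E->R->C->L->E->refl->D->L'->D->R'->F->plug->F
Char 3 ('B'): step: R->2, L=4; B->plug->B->R->G->L->H->refl->G->L'->H->R'->F->plug->F
Char 4 ('D'): step: R->3, L=4; D->plug->E->R->G->L->H->refl->G->L'->H->R'->F->plug->F
Char 5 ('H'): step: R->4, L=4; H->plug->H->R->E->L->F->refl->C->L'->B->R'->A->plug->A
Char 6 ('B'): step: R->5, L=4; B->plug->B->R->H->L->G->refl->H->L'->G->R'->A->plug->A

A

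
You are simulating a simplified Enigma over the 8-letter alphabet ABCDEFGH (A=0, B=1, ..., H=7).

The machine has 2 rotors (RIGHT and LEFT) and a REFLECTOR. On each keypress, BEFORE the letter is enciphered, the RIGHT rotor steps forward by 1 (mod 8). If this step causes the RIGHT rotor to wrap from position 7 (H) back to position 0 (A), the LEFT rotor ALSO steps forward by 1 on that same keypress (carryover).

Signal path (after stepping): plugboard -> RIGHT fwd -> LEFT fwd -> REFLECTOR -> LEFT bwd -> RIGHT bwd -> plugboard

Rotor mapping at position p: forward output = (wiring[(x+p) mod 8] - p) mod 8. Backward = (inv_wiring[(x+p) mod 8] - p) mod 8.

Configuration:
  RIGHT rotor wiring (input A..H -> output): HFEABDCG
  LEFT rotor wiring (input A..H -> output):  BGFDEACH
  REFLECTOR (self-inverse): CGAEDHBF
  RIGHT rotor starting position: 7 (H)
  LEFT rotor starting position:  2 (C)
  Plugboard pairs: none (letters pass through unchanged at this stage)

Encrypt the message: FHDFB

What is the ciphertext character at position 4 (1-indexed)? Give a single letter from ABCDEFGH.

Char 1 ('F'): step: R->0, L->3 (L advanced); F->plug->F->R->D->L->H->refl->F->L'->C->R'->G->plug->G
Char 2 ('H'): step: R->1, L=3; H->plug->H->R->G->L->D->refl->E->L'->E->R'->A->plug->A
Char 3 ('D'): step: R->2, L=3; D->plug->D->R->B->L->B->refl->G->L'->F->R'->G->plug->G
Char 4 ('F'): step: R->3, L=3; F->plug->F->R->E->L->E->refl->D->L'->G->R'->B->plug->B

B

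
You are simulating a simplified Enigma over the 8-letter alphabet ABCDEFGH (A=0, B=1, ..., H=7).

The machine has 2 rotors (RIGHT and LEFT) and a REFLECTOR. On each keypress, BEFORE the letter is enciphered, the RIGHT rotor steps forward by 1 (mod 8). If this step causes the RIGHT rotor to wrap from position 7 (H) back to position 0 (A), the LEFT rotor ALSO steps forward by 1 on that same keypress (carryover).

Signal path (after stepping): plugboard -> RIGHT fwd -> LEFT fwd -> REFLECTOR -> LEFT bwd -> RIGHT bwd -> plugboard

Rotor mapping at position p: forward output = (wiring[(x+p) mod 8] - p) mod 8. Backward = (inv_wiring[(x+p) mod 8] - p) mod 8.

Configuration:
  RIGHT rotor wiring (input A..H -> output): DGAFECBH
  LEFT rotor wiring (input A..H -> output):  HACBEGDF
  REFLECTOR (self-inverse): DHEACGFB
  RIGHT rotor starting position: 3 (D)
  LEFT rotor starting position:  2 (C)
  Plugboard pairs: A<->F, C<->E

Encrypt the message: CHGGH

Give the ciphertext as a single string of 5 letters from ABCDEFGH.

Answer: BDAHG

Derivation:
Char 1 ('C'): step: R->4, L=2; C->plug->E->R->H->L->G->refl->F->L'->G->R'->B->plug->B
Char 2 ('H'): step: R->5, L=2; H->plug->H->R->H->L->G->refl->F->L'->G->R'->D->plug->D
Char 3 ('G'): step: R->6, L=2; G->plug->G->R->G->L->F->refl->G->L'->H->R'->F->plug->A
Char 4 ('G'): step: R->7, L=2; G->plug->G->R->D->L->E->refl->C->L'->C->R'->H->plug->H
Char 5 ('H'): step: R->0, L->3 (L advanced); H->plug->H->R->H->L->H->refl->B->L'->B->R'->G->plug->G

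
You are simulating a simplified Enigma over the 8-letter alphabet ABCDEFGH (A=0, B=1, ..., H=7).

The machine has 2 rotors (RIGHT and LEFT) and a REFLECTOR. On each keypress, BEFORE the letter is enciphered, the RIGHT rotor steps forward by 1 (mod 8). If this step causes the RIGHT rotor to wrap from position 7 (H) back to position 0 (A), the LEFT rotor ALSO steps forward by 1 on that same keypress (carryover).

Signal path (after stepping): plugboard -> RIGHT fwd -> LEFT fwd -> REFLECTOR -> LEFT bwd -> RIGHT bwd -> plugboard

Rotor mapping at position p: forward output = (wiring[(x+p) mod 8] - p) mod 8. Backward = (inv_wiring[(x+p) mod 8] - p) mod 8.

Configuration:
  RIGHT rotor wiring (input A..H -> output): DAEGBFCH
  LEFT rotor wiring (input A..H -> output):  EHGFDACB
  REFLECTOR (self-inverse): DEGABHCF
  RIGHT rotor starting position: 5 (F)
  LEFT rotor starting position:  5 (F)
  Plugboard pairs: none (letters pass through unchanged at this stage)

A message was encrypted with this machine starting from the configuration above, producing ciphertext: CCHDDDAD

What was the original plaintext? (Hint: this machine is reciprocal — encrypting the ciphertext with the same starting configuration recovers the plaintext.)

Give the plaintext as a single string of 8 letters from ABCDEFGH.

Char 1 ('C'): step: R->6, L=5; C->plug->C->R->F->L->B->refl->E->L'->C->R'->D->plug->D
Char 2 ('C'): step: R->7, L=5; C->plug->C->R->B->L->F->refl->H->L'->D->R'->H->plug->H
Char 3 ('H'): step: R->0, L->6 (L advanced); H->plug->H->R->H->L->C->refl->G->L'->C->R'->G->plug->G
Char 4 ('D'): step: R->1, L=6; D->plug->D->R->A->L->E->refl->B->L'->D->R'->B->plug->B
Char 5 ('D'): step: R->2, L=6; D->plug->D->R->D->L->B->refl->E->L'->A->R'->E->plug->E
Char 6 ('D'): step: R->3, L=6; D->plug->D->R->H->L->C->refl->G->L'->C->R'->C->plug->C
Char 7 ('A'): step: R->4, L=6; A->plug->A->R->F->L->H->refl->F->L'->G->R'->C->plug->C
Char 8 ('D'): step: R->5, L=6; D->plug->D->R->G->L->F->refl->H->L'->F->R'->B->plug->B

Answer: DHGBECCB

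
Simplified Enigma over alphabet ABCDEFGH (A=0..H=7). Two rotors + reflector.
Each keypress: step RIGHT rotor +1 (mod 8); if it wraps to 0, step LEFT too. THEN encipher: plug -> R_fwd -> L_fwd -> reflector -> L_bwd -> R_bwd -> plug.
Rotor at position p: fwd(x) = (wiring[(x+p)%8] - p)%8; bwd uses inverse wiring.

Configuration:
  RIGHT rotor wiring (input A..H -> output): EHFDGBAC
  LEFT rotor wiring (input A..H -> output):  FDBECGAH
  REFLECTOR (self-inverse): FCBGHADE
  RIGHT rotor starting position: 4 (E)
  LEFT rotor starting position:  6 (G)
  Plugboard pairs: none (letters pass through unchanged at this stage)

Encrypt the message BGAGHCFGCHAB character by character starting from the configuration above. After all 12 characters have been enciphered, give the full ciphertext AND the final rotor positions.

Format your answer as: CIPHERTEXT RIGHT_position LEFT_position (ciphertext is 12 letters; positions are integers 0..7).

Char 1 ('B'): step: R->5, L=6; B->plug->B->R->D->L->F->refl->A->L'->H->R'->D->plug->D
Char 2 ('G'): step: R->6, L=6; G->plug->G->R->A->L->C->refl->B->L'->B->R'->D->plug->D
Char 3 ('A'): step: R->7, L=6; A->plug->A->R->D->L->F->refl->A->L'->H->R'->F->plug->F
Char 4 ('G'): step: R->0, L->7 (L advanced); G->plug->G->R->A->L->A->refl->F->L'->E->R'->A->plug->A
Char 5 ('H'): step: R->1, L=7; H->plug->H->R->D->L->C->refl->B->L'->H->R'->F->plug->F
Char 6 ('C'): step: R->2, L=7; C->plug->C->R->E->L->F->refl->A->L'->A->R'->F->plug->F
Char 7 ('F'): step: R->3, L=7; F->plug->F->R->B->L->G->refl->D->L'->F->R'->D->plug->D
Char 8 ('G'): step: R->4, L=7; G->plug->G->R->B->L->G->refl->D->L'->F->R'->B->plug->B
Char 9 ('C'): step: R->5, L=7; C->plug->C->R->F->L->D->refl->G->L'->B->R'->H->plug->H
Char 10 ('H'): step: R->6, L=7; H->plug->H->R->D->L->C->refl->B->L'->H->R'->E->plug->E
Char 11 ('A'): step: R->7, L=7; A->plug->A->R->D->L->C->refl->B->L'->H->R'->F->plug->F
Char 12 ('B'): step: R->0, L->0 (L advanced); B->plug->B->R->H->L->H->refl->E->L'->D->R'->D->plug->D
Final: ciphertext=DDFAFFDBHEFD, RIGHT=0, LEFT=0

Answer: DDFAFFDBHEFD 0 0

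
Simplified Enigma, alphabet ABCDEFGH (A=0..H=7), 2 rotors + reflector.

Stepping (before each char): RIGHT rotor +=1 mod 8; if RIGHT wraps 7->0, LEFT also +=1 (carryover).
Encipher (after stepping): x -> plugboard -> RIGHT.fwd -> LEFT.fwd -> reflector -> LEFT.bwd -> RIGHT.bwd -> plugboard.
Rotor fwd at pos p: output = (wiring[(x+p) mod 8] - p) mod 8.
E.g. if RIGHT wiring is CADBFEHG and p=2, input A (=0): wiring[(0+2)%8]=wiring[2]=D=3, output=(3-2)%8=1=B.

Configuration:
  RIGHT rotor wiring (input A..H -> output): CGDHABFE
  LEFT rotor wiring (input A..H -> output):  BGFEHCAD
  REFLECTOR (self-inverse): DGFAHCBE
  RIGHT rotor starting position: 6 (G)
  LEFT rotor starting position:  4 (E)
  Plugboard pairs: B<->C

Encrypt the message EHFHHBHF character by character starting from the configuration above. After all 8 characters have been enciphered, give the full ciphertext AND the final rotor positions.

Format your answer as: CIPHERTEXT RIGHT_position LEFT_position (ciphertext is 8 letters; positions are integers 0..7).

Char 1 ('E'): step: R->7, L=4; E->plug->E->R->A->L->D->refl->A->L'->H->R'->C->plug->B
Char 2 ('H'): step: R->0, L->5 (L advanced); H->plug->H->R->E->L->B->refl->G->L'->C->R'->A->plug->A
Char 3 ('F'): step: R->1, L=5; F->plug->F->R->E->L->B->refl->G->L'->C->R'->B->plug->C
Char 4 ('H'): step: R->2, L=5; H->plug->H->R->E->L->B->refl->G->L'->C->R'->F->plug->F
Char 5 ('H'): step: R->3, L=5; H->plug->H->R->A->L->F->refl->C->L'->H->R'->F->plug->F
Char 6 ('B'): step: R->4, L=5; B->plug->C->R->B->L->D->refl->A->L'->F->R'->B->plug->C
Char 7 ('H'): step: R->5, L=5; H->plug->H->R->D->L->E->refl->H->L'->G->R'->F->plug->F
Char 8 ('F'): step: R->6, L=5; F->plug->F->R->B->L->D->refl->A->L'->F->R'->E->plug->E
Final: ciphertext=BACFFCFE, RIGHT=6, LEFT=5

Answer: BACFFCFE 6 5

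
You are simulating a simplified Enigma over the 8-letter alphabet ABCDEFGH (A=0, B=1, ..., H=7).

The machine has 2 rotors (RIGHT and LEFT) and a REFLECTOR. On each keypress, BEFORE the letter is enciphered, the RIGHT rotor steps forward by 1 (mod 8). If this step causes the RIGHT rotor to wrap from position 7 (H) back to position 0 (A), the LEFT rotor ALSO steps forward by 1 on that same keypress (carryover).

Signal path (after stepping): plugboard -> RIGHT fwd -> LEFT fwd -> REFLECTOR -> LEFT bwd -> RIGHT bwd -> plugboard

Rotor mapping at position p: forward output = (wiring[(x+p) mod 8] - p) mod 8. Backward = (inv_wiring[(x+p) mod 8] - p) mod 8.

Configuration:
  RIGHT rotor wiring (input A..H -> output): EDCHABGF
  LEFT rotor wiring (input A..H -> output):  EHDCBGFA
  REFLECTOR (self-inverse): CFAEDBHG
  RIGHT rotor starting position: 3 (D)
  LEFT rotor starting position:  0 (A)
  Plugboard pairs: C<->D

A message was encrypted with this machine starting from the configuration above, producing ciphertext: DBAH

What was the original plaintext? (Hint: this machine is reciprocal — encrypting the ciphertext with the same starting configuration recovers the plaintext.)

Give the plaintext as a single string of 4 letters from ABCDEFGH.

Char 1 ('D'): step: R->4, L=0; D->plug->C->R->C->L->D->refl->E->L'->A->R'->E->plug->E
Char 2 ('B'): step: R->5, L=0; B->plug->B->R->B->L->H->refl->G->L'->F->R'->F->plug->F
Char 3 ('A'): step: R->6, L=0; A->plug->A->R->A->L->E->refl->D->L'->C->R'->G->plug->G
Char 4 ('H'): step: R->7, L=0; H->plug->H->R->H->L->A->refl->C->L'->D->R'->D->plug->C

Answer: EFGC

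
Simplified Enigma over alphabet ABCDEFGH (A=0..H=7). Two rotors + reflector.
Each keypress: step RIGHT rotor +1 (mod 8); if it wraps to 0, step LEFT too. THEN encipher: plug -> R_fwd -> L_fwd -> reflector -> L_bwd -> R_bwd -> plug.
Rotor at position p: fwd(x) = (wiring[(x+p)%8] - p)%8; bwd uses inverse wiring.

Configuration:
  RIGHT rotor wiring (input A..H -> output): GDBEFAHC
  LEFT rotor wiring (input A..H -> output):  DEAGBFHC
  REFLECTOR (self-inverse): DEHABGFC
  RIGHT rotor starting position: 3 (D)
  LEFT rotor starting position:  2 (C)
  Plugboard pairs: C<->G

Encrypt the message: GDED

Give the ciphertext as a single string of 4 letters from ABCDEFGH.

Answer: CEDB

Derivation:
Char 1 ('G'): step: R->4, L=2; G->plug->C->R->D->L->D->refl->A->L'->F->R'->G->plug->C
Char 2 ('D'): step: R->5, L=2; D->plug->D->R->B->L->E->refl->B->L'->G->R'->E->plug->E
Char 3 ('E'): step: R->6, L=2; E->plug->E->R->D->L->D->refl->A->L'->F->R'->D->plug->D
Char 4 ('D'): step: R->7, L=2; D->plug->D->R->C->L->H->refl->C->L'->H->R'->B->plug->B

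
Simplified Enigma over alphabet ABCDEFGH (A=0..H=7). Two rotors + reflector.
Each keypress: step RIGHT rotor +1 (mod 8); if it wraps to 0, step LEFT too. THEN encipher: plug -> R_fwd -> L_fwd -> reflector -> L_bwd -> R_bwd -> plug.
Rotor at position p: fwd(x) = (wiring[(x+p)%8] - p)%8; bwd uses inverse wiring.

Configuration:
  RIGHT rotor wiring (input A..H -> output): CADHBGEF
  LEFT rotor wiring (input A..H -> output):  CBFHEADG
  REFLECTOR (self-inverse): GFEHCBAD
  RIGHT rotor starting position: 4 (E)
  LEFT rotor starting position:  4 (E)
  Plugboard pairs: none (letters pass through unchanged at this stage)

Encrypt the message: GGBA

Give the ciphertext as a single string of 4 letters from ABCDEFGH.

Answer: BFCC

Derivation:
Char 1 ('G'): step: R->5, L=4; G->plug->G->R->C->L->H->refl->D->L'->H->R'->B->plug->B
Char 2 ('G'): step: R->6, L=4; G->plug->G->R->D->L->C->refl->E->L'->B->R'->F->plug->F
Char 3 ('B'): step: R->7, L=4; B->plug->B->R->D->L->C->refl->E->L'->B->R'->C->plug->C
Char 4 ('A'): step: R->0, L->5 (L advanced); A->plug->A->R->C->L->B->refl->F->L'->D->R'->C->plug->C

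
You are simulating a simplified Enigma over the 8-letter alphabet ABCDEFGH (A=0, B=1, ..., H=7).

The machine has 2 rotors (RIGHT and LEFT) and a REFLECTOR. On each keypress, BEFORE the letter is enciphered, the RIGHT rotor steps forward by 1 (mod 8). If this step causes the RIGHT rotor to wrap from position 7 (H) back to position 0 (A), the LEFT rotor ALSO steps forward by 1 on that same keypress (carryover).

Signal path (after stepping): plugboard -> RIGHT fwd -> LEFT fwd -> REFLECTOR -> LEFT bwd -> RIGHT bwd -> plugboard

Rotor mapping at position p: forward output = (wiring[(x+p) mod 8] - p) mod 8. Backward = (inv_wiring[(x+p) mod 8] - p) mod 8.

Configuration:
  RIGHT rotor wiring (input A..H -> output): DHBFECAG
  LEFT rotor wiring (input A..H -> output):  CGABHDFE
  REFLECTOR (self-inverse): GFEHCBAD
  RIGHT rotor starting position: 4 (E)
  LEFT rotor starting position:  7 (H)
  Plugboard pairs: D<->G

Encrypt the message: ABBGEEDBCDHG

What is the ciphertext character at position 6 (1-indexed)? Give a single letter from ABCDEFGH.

Char 1 ('A'): step: R->5, L=7; A->plug->A->R->F->L->A->refl->G->L'->H->R'->H->plug->H
Char 2 ('B'): step: R->6, L=7; B->plug->B->R->A->L->F->refl->B->L'->D->R'->E->plug->E
Char 3 ('B'): step: R->7, L=7; B->plug->B->R->E->L->C->refl->E->L'->G->R'->E->plug->E
Char 4 ('G'): step: R->0, L->0 (L advanced); G->plug->D->R->F->L->D->refl->H->L'->E->R'->E->plug->E
Char 5 ('E'): step: R->1, L=0; E->plug->E->R->B->L->G->refl->A->L'->C->R'->H->plug->H
Char 6 ('E'): step: R->2, L=0; E->plug->E->R->G->L->F->refl->B->L'->D->R'->B->plug->B

B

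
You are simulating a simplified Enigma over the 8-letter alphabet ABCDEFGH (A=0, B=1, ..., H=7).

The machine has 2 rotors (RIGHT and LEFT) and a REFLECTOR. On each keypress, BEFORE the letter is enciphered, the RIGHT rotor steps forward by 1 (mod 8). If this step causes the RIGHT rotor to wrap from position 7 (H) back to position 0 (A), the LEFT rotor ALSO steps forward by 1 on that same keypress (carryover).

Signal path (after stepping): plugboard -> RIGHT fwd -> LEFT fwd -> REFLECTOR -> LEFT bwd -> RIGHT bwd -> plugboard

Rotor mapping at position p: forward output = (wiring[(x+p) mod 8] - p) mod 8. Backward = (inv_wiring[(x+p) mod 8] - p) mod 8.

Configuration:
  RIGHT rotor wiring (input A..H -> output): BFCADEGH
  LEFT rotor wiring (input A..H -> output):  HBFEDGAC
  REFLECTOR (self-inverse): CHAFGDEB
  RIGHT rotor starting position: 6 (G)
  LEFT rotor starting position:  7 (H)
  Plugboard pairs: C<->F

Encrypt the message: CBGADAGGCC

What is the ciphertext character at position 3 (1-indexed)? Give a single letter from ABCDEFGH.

Char 1 ('C'): step: R->7, L=7; C->plug->F->R->E->L->F->refl->D->L'->A->R'->A->plug->A
Char 2 ('B'): step: R->0, L->0 (L advanced); B->plug->B->R->F->L->G->refl->E->L'->D->R'->E->plug->E
Char 3 ('G'): step: R->1, L=0; G->plug->G->R->G->L->A->refl->C->L'->H->R'->C->plug->F

F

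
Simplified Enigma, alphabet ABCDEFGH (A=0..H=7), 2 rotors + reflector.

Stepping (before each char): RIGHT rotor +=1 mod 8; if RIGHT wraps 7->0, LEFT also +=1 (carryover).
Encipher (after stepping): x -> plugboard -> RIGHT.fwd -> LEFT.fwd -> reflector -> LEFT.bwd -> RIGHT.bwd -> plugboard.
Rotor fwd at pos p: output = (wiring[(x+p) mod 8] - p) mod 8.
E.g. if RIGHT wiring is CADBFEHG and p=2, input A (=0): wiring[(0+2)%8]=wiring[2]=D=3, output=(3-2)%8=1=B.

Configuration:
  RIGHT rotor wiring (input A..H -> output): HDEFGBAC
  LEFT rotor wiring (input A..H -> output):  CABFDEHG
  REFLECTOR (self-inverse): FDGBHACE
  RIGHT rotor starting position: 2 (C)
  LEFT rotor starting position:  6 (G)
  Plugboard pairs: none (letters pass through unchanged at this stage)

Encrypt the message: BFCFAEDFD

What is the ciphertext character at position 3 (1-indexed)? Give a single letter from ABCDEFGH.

Char 1 ('B'): step: R->3, L=6; B->plug->B->R->D->L->C->refl->G->L'->H->R'->E->plug->E
Char 2 ('F'): step: R->4, L=6; F->plug->F->R->H->L->G->refl->C->L'->D->R'->E->plug->E
Char 3 ('C'): step: R->5, L=6; C->plug->C->R->F->L->H->refl->E->L'->C->R'->D->plug->D

D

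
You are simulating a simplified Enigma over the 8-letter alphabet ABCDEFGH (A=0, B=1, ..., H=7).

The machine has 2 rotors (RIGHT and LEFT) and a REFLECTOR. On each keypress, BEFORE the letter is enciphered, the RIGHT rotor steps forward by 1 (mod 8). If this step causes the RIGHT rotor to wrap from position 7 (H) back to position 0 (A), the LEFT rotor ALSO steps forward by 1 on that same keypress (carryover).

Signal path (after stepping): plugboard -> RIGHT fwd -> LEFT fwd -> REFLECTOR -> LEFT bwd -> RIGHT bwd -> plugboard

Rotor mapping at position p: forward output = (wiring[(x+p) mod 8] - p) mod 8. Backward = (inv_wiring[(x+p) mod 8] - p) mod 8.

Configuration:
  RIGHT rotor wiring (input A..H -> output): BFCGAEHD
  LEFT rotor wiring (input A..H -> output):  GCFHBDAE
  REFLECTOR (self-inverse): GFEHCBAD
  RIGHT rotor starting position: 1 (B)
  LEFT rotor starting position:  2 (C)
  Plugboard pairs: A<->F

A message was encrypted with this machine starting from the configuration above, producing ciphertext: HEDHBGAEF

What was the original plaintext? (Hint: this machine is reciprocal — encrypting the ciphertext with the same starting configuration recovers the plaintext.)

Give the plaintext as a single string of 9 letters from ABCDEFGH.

Answer: AGFGHCHFG

Derivation:
Char 1 ('H'): step: R->2, L=2; H->plug->H->R->D->L->B->refl->F->L'->B->R'->F->plug->A
Char 2 ('E'): step: R->3, L=2; E->plug->E->R->A->L->D->refl->H->L'->C->R'->G->plug->G
Char 3 ('D'): step: R->4, L=2; D->plug->D->R->H->L->A->refl->G->L'->E->R'->A->plug->F
Char 4 ('H'): step: R->5, L=2; H->plug->H->R->D->L->B->refl->F->L'->B->R'->G->plug->G
Char 5 ('B'): step: R->6, L=2; B->plug->B->R->F->L->C->refl->E->L'->G->R'->H->plug->H
Char 6 ('G'): step: R->7, L=2; G->plug->G->R->F->L->C->refl->E->L'->G->R'->C->plug->C
Char 7 ('A'): step: R->0, L->3 (L advanced); A->plug->F->R->E->L->B->refl->F->L'->D->R'->H->plug->H
Char 8 ('E'): step: R->1, L=3; E->plug->E->R->D->L->F->refl->B->L'->E->R'->A->plug->F
Char 9 ('F'): step: R->2, L=3; F->plug->A->R->A->L->E->refl->C->L'->H->R'->G->plug->G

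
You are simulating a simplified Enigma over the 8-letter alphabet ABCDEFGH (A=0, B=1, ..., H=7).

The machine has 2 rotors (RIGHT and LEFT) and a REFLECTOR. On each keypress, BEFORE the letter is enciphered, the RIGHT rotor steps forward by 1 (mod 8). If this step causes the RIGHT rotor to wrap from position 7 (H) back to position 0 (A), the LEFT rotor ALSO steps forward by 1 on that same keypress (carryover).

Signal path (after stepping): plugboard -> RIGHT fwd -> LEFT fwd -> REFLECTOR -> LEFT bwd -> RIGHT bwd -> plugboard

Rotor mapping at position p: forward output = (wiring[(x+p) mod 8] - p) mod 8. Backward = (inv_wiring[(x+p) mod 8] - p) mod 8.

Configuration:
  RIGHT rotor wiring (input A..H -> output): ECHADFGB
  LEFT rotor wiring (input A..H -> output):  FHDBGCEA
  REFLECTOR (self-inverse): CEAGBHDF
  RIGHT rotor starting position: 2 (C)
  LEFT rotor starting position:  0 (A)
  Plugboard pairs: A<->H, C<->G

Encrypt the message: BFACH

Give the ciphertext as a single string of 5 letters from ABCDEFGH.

Answer: FCCAF

Derivation:
Char 1 ('B'): step: R->3, L=0; B->plug->B->R->A->L->F->refl->H->L'->B->R'->F->plug->F
Char 2 ('F'): step: R->4, L=0; F->plug->F->R->G->L->E->refl->B->L'->D->R'->G->plug->C
Char 3 ('A'): step: R->5, L=0; A->plug->H->R->G->L->E->refl->B->L'->D->R'->G->plug->C
Char 4 ('C'): step: R->6, L=0; C->plug->G->R->F->L->C->refl->A->L'->H->R'->H->plug->A
Char 5 ('H'): step: R->7, L=0; H->plug->A->R->C->L->D->refl->G->L'->E->R'->F->plug->F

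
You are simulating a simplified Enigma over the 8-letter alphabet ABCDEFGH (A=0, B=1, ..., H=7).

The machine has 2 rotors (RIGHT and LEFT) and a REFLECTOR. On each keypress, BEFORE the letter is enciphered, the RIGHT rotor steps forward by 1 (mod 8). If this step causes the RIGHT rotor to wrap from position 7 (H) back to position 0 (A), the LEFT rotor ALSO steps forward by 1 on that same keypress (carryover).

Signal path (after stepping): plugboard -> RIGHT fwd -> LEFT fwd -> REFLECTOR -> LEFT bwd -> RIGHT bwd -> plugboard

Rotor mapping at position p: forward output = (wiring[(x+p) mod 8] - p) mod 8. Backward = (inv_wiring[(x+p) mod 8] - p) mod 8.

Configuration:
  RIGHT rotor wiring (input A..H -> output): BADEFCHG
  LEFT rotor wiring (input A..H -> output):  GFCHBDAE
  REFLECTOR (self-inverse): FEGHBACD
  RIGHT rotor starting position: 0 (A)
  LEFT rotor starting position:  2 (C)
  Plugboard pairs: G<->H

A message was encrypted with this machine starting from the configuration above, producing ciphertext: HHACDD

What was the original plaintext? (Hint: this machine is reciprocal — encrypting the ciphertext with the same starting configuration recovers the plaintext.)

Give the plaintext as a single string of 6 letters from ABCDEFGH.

Answer: DBGBAH

Derivation:
Char 1 ('H'): step: R->1, L=2; H->plug->G->R->F->L->C->refl->G->L'->E->R'->D->plug->D
Char 2 ('H'): step: R->2, L=2; H->plug->G->R->H->L->D->refl->H->L'->C->R'->B->plug->B
Char 3 ('A'): step: R->3, L=2; A->plug->A->R->B->L->F->refl->A->L'->A->R'->H->plug->G
Char 4 ('C'): step: R->4, L=2; C->plug->C->R->D->L->B->refl->E->L'->G->R'->B->plug->B
Char 5 ('D'): step: R->5, L=2; D->plug->D->R->E->L->G->refl->C->L'->F->R'->A->plug->A
Char 6 ('D'): step: R->6, L=2; D->plug->D->R->C->L->H->refl->D->L'->H->R'->G->plug->H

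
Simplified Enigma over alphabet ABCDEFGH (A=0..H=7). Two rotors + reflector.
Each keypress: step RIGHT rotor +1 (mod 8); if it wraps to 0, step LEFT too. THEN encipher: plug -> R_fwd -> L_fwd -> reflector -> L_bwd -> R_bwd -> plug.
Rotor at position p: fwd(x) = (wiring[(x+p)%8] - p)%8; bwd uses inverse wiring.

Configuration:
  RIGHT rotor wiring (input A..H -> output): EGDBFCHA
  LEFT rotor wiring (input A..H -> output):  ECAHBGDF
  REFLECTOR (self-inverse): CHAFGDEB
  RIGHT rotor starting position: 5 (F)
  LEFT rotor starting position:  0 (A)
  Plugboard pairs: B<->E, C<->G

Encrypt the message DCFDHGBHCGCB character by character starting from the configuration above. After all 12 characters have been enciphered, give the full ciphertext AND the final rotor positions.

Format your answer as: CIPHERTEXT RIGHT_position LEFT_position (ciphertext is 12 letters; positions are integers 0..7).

Char 1 ('D'): step: R->6, L=0; D->plug->D->R->A->L->E->refl->G->L'->F->R'->E->plug->B
Char 2 ('C'): step: R->7, L=0; C->plug->G->R->D->L->H->refl->B->L'->E->R'->D->plug->D
Char 3 ('F'): step: R->0, L->1 (L advanced); F->plug->F->R->C->L->G->refl->E->L'->G->R'->B->plug->E
Char 4 ('D'): step: R->1, L=1; D->plug->D->R->E->L->F->refl->D->L'->H->R'->G->plug->C
Char 5 ('H'): step: R->2, L=1; H->plug->H->R->E->L->F->refl->D->L'->H->R'->B->plug->E
Char 6 ('G'): step: R->3, L=1; G->plug->C->R->H->L->D->refl->F->L'->E->R'->D->plug->D
Char 7 ('B'): step: R->4, L=1; B->plug->E->R->A->L->B->refl->H->L'->B->R'->A->plug->A
Char 8 ('H'): step: R->5, L=1; H->plug->H->R->A->L->B->refl->H->L'->B->R'->E->plug->B
Char 9 ('C'): step: R->6, L=1; C->plug->G->R->H->L->D->refl->F->L'->E->R'->H->plug->H
Char 10 ('G'): step: R->7, L=1; G->plug->C->R->H->L->D->refl->F->L'->E->R'->D->plug->D
Char 11 ('C'): step: R->0, L->2 (L advanced); C->plug->G->R->H->L->A->refl->C->L'->G->R'->B->plug->E
Char 12 ('B'): step: R->1, L=2; B->plug->E->R->B->L->F->refl->D->L'->F->R'->A->plug->A
Final: ciphertext=BDECEDABHDEA, RIGHT=1, LEFT=2

Answer: BDECEDABHDEA 1 2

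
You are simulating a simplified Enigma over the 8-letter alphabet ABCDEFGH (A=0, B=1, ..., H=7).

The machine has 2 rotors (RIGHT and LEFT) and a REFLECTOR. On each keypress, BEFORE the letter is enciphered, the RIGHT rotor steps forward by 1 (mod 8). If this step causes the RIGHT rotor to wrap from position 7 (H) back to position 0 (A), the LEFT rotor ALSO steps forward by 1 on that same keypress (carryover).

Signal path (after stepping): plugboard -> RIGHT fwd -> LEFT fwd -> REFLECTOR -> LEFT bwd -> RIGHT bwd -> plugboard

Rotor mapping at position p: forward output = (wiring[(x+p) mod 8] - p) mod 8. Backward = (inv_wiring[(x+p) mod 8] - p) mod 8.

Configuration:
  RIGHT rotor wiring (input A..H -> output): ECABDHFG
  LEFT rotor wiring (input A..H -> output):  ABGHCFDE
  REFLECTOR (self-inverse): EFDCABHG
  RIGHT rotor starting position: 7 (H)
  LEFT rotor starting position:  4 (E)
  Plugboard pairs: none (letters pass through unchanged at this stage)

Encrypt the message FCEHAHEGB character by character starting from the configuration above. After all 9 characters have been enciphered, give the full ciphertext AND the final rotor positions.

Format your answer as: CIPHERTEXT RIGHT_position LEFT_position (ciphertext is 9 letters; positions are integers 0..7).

Answer: GFAGHFHFE 0 6

Derivation:
Char 1 ('F'): step: R->0, L->5 (L advanced); F->plug->F->R->H->L->F->refl->B->L'->F->R'->G->plug->G
Char 2 ('C'): step: R->1, L=5; C->plug->C->R->A->L->A->refl->E->L'->E->R'->F->plug->F
Char 3 ('E'): step: R->2, L=5; E->plug->E->R->D->L->D->refl->C->L'->G->R'->A->plug->A
Char 4 ('H'): step: R->3, L=5; H->plug->H->R->F->L->B->refl->F->L'->H->R'->G->plug->G
Char 5 ('A'): step: R->4, L=5; A->plug->A->R->H->L->F->refl->B->L'->F->R'->H->plug->H
Char 6 ('H'): step: R->5, L=5; H->plug->H->R->G->L->C->refl->D->L'->D->R'->F->plug->F
Char 7 ('E'): step: R->6, L=5; E->plug->E->R->C->L->H->refl->G->L'->B->R'->H->plug->H
Char 8 ('G'): step: R->7, L=5; G->plug->G->R->A->L->A->refl->E->L'->E->R'->F->plug->F
Char 9 ('B'): step: R->0, L->6 (L advanced); B->plug->B->R->C->L->C->refl->D->L'->D->R'->E->plug->E
Final: ciphertext=GFAGHFHFE, RIGHT=0, LEFT=6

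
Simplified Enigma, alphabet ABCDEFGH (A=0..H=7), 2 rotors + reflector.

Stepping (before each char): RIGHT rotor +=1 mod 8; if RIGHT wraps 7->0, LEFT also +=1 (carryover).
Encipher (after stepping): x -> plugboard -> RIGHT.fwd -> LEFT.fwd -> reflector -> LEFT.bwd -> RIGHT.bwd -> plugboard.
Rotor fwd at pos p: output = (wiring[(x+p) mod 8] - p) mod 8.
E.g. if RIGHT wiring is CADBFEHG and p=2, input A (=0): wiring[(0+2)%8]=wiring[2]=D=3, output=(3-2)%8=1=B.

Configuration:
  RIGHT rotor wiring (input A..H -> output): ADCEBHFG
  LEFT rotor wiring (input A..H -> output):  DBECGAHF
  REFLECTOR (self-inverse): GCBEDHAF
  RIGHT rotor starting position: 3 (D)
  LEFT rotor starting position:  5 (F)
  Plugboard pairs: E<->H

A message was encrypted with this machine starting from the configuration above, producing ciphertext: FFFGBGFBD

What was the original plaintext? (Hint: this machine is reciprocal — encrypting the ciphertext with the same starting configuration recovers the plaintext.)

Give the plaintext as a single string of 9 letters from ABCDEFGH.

Answer: CHDCGCGCC

Derivation:
Char 1 ('F'): step: R->4, L=5; F->plug->F->R->H->L->B->refl->C->L'->B->R'->C->plug->C
Char 2 ('F'): step: R->5, L=5; F->plug->F->R->F->L->H->refl->F->L'->G->R'->E->plug->H
Char 3 ('F'): step: R->6, L=5; F->plug->F->R->G->L->F->refl->H->L'->F->R'->D->plug->D
Char 4 ('G'): step: R->7, L=5; G->plug->G->R->A->L->D->refl->E->L'->E->R'->C->plug->C
Char 5 ('B'): step: R->0, L->6 (L advanced); B->plug->B->R->D->L->D->refl->E->L'->F->R'->G->plug->G
Char 6 ('G'): step: R->1, L=6; G->plug->G->R->F->L->E->refl->D->L'->D->R'->C->plug->C
Char 7 ('F'): step: R->2, L=6; F->plug->F->R->E->L->G->refl->A->L'->G->R'->G->plug->G
Char 8 ('B'): step: R->3, L=6; B->plug->B->R->G->L->A->refl->G->L'->E->R'->C->plug->C
Char 9 ('D'): step: R->4, L=6; D->plug->D->R->C->L->F->refl->H->L'->B->R'->C->plug->C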